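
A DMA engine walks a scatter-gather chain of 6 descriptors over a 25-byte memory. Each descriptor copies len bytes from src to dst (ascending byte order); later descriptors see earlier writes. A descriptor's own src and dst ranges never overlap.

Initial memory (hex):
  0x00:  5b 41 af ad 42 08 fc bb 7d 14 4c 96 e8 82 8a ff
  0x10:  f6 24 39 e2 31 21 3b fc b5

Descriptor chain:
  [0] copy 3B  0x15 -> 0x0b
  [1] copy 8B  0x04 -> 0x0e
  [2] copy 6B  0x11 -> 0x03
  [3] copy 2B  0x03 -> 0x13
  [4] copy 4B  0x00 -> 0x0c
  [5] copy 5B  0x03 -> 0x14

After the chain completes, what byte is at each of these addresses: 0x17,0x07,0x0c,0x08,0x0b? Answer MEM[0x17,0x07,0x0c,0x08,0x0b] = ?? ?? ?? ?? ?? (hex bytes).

[0] 0x15->0x0b len=3 : 21 3b fc
[1] 0x04->0x0e len=8 : 42 08 fc bb 7d 14 4c 21
[2] 0x11->0x03 len=6 : bb 7d 14 4c 21 3b
[3] 0x03->0x13 len=2 : bb 7d
[4] 0x00->0x0c len=4 : 5b 41 af bb
[5] 0x03->0x14 len=5 : bb 7d 14 4c 21
query mem[0x17]=0x4c, mem[0x07]=0x21, mem[0x0c]=0x5b, mem[0x08]=0x3b, mem[0x0b]=0x21

MEM[0x17,0x07,0x0c,0x08,0x0b] = 4c 21 5b 3b 21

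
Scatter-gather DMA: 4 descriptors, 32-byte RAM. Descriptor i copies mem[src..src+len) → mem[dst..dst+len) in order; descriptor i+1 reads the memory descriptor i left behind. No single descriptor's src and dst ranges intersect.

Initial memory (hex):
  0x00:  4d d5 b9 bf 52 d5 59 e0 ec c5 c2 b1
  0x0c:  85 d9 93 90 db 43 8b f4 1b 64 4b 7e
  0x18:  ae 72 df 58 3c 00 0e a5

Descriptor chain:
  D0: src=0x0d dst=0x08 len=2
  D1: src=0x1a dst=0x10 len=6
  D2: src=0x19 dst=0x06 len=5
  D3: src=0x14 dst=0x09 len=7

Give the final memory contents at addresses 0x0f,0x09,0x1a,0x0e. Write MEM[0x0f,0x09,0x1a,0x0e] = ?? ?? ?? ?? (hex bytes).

[0] 0x0d->0x08 len=2 : d9 93
[1] 0x1a->0x10 len=6 : df 58 3c 00 0e a5
[2] 0x19->0x06 len=5 : 72 df 58 3c 00
[3] 0x14->0x09 len=7 : 0e a5 4b 7e ae 72 df
query mem[0x0f]=0xdf, mem[0x09]=0x0e, mem[0x1a]=0xdf, mem[0x0e]=0x72

MEM[0x0f,0x09,0x1a,0x0e] = df 0e df 72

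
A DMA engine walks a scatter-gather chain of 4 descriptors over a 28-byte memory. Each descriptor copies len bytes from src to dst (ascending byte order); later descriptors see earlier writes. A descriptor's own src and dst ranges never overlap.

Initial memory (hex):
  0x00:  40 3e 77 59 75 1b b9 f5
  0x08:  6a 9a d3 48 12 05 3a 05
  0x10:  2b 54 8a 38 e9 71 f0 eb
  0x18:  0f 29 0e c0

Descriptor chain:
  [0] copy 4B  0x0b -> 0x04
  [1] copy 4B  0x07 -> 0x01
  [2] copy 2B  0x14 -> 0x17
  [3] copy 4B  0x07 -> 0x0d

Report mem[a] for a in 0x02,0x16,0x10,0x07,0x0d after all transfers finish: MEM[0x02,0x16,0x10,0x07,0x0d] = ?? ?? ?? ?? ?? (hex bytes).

  after D0: wrote 4B at 0x04 = 4812053a
  after D1: wrote 4B at 0x01 = 3a6a9ad3
  after D2: wrote 2B at 0x17 = e971
  after D3: wrote 4B at 0x0d = 3a6a9ad3
query mem[0x02]=0x6a, mem[0x16]=0xf0, mem[0x10]=0xd3, mem[0x07]=0x3a, mem[0x0d]=0x3a

MEM[0x02,0x16,0x10,0x07,0x0d] = 6a f0 d3 3a 3a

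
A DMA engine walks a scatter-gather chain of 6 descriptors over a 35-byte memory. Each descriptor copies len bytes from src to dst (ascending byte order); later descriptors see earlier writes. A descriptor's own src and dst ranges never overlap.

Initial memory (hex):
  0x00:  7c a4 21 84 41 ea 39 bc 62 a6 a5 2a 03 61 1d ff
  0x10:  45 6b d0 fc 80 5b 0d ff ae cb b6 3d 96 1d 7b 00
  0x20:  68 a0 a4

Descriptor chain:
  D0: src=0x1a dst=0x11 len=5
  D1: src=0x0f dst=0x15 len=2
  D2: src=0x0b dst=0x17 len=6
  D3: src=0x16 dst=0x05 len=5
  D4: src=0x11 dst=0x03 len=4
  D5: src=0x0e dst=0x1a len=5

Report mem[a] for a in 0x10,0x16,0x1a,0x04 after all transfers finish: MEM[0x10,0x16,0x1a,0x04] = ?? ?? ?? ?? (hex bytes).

MEM[0x10,0x16,0x1a,0x04] = 45 45 1d 3d

[0] 0x1a->0x11 len=5 : b6 3d 96 1d 7b
[1] 0x0f->0x15 len=2 : ff 45
[2] 0x0b->0x17 len=6 : 2a 03 61 1d ff 45
[3] 0x16->0x05 len=5 : 45 2a 03 61 1d
[4] 0x11->0x03 len=4 : b6 3d 96 1d
[5] 0x0e->0x1a len=5 : 1d ff 45 b6 3d
query mem[0x10]=0x45, mem[0x16]=0x45, mem[0x1a]=0x1d, mem[0x04]=0x3d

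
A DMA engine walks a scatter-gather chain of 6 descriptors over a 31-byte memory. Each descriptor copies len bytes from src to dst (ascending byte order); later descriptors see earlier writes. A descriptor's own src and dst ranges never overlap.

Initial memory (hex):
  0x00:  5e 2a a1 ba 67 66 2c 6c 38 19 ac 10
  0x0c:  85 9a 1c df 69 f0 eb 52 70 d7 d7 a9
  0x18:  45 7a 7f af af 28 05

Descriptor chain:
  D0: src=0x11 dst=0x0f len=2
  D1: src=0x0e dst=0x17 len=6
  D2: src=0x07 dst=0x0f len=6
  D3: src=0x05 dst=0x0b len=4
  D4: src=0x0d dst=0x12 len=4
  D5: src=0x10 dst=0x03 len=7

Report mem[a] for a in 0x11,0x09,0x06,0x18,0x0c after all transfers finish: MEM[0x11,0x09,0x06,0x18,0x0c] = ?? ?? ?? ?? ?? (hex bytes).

D0: mem[0x0f..0x10] <- [f0 eb]
D1: mem[0x17..0x1c] <- [1c f0 eb f0 eb 52]
D2: mem[0x0f..0x14] <- [6c 38 19 ac 10 85]
D3: mem[0x0b..0x0e] <- [66 2c 6c 38]
D4: mem[0x12..0x15] <- [6c 38 6c 38]
D5: mem[0x03..0x09] <- [38 19 6c 38 6c 38 d7]
query mem[0x11]=0x19, mem[0x09]=0xd7, mem[0x06]=0x38, mem[0x18]=0xf0, mem[0x0c]=0x2c

MEM[0x11,0x09,0x06,0x18,0x0c] = 19 d7 38 f0 2c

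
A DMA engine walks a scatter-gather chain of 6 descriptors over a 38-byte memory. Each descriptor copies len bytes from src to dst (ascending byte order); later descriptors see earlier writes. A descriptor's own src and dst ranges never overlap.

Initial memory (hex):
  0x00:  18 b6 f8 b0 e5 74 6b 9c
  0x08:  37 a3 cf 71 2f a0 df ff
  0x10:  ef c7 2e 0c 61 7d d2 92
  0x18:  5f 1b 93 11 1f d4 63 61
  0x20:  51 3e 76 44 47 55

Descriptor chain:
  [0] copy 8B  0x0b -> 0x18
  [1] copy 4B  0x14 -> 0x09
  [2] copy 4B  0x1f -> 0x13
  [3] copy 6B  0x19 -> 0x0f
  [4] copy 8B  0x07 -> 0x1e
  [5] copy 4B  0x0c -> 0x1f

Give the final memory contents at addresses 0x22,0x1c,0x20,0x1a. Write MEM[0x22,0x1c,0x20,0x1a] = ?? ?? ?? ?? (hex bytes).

MEM[0x22,0x1c,0x20,0x1a] = 2f ff a0 a0

[0] 0x0b->0x18 len=8 : 71 2f a0 df ff ef c7 2e
[1] 0x14->0x09 len=4 : 61 7d d2 92
[2] 0x1f->0x13 len=4 : 2e 51 3e 76
[3] 0x19->0x0f len=6 : 2f a0 df ff ef c7
[4] 0x07->0x1e len=8 : 9c 37 61 7d d2 92 a0 df
[5] 0x0c->0x1f len=4 : 92 a0 df 2f
query mem[0x22]=0x2f, mem[0x1c]=0xff, mem[0x20]=0xa0, mem[0x1a]=0xa0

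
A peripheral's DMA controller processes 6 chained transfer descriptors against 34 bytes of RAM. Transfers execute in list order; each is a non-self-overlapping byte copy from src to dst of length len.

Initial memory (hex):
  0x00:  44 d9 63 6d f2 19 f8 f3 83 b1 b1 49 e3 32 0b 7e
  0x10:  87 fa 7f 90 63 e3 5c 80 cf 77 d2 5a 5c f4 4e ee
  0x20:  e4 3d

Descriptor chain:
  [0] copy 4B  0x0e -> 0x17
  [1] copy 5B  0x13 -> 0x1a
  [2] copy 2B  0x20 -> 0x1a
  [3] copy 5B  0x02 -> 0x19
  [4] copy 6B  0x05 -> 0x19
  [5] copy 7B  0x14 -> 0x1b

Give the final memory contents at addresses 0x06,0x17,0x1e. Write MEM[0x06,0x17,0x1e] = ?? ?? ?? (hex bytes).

[0] 0x0e->0x17 len=4 : 0b 7e 87 fa
[1] 0x13->0x1a len=5 : 90 63 e3 5c 0b
[2] 0x20->0x1a len=2 : e4 3d
[3] 0x02->0x19 len=5 : 63 6d f2 19 f8
[4] 0x05->0x19 len=6 : 19 f8 f3 83 b1 b1
[5] 0x14->0x1b len=7 : 63 e3 5c 0b 7e 19 f8
query mem[0x06]=0xf8, mem[0x17]=0x0b, mem[0x1e]=0x0b

MEM[0x06,0x17,0x1e] = f8 0b 0b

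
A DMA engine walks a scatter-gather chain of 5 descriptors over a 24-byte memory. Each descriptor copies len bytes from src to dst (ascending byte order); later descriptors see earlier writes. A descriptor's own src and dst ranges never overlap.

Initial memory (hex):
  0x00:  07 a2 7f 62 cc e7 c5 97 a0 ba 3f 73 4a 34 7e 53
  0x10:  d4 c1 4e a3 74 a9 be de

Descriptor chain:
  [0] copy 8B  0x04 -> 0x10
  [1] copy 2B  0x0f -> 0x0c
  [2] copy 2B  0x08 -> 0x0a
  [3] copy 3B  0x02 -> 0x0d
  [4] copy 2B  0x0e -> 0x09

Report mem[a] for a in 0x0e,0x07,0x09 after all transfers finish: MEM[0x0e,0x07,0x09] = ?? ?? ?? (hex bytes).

MEM[0x0e,0x07,0x09] = 62 97 62

  after D0: wrote 8B at 0x10 = cce7c597a0ba3f73
  after D1: wrote 2B at 0x0c = 53cc
  after D2: wrote 2B at 0x0a = a0ba
  after D3: wrote 3B at 0x0d = 7f62cc
  after D4: wrote 2B at 0x09 = 62cc
query mem[0x0e]=0x62, mem[0x07]=0x97, mem[0x09]=0x62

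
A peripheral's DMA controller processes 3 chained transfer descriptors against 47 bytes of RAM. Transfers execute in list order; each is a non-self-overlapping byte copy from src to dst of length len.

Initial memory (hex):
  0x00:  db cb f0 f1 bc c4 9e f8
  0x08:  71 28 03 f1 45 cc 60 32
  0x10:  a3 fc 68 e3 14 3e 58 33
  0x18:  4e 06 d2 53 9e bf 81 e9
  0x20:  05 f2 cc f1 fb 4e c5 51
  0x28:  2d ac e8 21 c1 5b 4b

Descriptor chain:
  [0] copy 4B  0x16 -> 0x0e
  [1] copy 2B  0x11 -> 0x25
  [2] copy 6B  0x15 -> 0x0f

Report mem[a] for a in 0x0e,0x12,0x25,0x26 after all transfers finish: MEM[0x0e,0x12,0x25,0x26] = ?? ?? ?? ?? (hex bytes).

  after D0: wrote 4B at 0x0e = 58334e06
  after D1: wrote 2B at 0x25 = 0668
  after D2: wrote 6B at 0x0f = 3e58334e06d2
query mem[0x0e]=0x58, mem[0x12]=0x4e, mem[0x25]=0x06, mem[0x26]=0x68

MEM[0x0e,0x12,0x25,0x26] = 58 4e 06 68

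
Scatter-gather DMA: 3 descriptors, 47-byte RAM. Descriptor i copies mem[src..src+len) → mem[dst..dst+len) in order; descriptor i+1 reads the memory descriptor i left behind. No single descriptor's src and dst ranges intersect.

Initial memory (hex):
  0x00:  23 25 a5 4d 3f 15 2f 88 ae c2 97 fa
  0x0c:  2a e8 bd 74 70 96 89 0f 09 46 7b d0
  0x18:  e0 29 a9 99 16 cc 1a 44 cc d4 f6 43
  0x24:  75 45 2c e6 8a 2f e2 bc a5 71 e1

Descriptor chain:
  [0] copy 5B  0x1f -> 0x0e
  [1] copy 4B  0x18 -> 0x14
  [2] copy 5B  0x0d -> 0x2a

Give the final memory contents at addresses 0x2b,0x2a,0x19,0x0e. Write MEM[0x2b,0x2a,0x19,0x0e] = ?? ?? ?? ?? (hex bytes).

#0 dst[0x0e+5] := {0x44,0xcc,0xd4,0xf6,0x43}
#1 dst[0x14+4] := {0xe0,0x29,0xa9,0x99}
#2 dst[0x2a+5] := {0xe8,0x44,0xcc,0xd4,0xf6}
query mem[0x2b]=0x44, mem[0x2a]=0xe8, mem[0x19]=0x29, mem[0x0e]=0x44

MEM[0x2b,0x2a,0x19,0x0e] = 44 e8 29 44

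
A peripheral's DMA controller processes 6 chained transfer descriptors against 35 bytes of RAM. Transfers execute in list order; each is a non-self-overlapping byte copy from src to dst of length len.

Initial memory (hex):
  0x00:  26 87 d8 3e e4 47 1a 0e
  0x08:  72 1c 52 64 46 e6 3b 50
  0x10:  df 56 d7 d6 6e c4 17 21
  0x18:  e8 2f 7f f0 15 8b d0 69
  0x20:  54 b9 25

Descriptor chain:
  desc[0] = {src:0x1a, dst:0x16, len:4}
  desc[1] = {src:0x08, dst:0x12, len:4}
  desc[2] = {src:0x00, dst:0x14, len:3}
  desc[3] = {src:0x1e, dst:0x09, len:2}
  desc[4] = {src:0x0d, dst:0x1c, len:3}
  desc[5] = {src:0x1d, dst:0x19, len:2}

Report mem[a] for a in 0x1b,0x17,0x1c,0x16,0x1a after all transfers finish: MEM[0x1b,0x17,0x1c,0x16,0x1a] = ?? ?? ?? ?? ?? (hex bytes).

MEM[0x1b,0x17,0x1c,0x16,0x1a] = f0 f0 e6 d8 50

D0: mem[0x16..0x19] <- [7f f0 15 8b]
D1: mem[0x12..0x15] <- [72 1c 52 64]
D2: mem[0x14..0x16] <- [26 87 d8]
D3: mem[0x09..0x0a] <- [d0 69]
D4: mem[0x1c..0x1e] <- [e6 3b 50]
D5: mem[0x19..0x1a] <- [3b 50]
query mem[0x1b]=0xf0, mem[0x17]=0xf0, mem[0x1c]=0xe6, mem[0x16]=0xd8, mem[0x1a]=0x50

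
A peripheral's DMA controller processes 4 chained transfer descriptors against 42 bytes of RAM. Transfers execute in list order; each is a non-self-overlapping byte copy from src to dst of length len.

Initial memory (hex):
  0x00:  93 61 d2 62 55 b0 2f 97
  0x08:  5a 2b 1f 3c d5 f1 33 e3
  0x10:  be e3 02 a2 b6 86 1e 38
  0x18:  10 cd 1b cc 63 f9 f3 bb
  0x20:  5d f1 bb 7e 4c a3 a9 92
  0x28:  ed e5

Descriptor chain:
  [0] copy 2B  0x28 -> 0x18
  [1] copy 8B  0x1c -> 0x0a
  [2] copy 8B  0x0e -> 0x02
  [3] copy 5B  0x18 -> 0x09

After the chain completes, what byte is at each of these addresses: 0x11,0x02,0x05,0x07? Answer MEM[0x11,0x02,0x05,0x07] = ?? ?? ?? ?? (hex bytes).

MEM[0x11,0x02,0x05,0x07] = 7e 5d 7e a2

  after D0: wrote 2B at 0x18 = ede5
  after D1: wrote 8B at 0x0a = 63f9f3bb5df1bb7e
  after D2: wrote 8B at 0x02 = 5df1bb7e02a2b686
  after D3: wrote 5B at 0x09 = ede51bcc63
query mem[0x11]=0x7e, mem[0x02]=0x5d, mem[0x05]=0x7e, mem[0x07]=0xa2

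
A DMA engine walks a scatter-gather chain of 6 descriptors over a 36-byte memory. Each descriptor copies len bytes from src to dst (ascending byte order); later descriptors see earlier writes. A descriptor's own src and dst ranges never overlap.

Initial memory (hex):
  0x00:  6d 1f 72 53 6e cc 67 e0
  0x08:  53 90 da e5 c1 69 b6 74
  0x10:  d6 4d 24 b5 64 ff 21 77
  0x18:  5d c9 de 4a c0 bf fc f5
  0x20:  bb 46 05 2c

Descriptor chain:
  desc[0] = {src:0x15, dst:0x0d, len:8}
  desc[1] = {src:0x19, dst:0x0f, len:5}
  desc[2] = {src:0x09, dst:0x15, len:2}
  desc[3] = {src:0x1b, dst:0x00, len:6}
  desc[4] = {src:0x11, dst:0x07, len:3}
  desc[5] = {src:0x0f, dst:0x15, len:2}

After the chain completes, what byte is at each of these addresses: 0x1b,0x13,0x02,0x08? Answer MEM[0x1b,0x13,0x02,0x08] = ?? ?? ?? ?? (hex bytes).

MEM[0x1b,0x13,0x02,0x08] = 4a bf bf c0

D0: mem[0x0d..0x14] <- [ff 21 77 5d c9 de 4a c0]
D1: mem[0x0f..0x13] <- [c9 de 4a c0 bf]
D2: mem[0x15..0x16] <- [90 da]
D3: mem[0x00..0x05] <- [4a c0 bf fc f5 bb]
D4: mem[0x07..0x09] <- [4a c0 bf]
D5: mem[0x15..0x16] <- [c9 de]
query mem[0x1b]=0x4a, mem[0x13]=0xbf, mem[0x02]=0xbf, mem[0x08]=0xc0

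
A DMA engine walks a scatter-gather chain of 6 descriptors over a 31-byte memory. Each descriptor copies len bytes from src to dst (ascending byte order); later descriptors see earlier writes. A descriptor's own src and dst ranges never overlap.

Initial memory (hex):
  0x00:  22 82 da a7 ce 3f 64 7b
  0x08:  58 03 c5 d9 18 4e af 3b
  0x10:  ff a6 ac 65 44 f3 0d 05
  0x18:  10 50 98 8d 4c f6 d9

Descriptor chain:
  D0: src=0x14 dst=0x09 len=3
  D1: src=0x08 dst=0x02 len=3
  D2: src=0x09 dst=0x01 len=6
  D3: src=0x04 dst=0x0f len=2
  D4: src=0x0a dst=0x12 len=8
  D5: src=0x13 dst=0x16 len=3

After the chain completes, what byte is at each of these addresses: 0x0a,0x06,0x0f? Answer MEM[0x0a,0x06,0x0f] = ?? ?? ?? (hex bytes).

[0] 0x14->0x09 len=3 : 44 f3 0d
[1] 0x08->0x02 len=3 : 58 44 f3
[2] 0x09->0x01 len=6 : 44 f3 0d 18 4e af
[3] 0x04->0x0f len=2 : 18 4e
[4] 0x0a->0x12 len=8 : f3 0d 18 4e af 18 4e a6
[5] 0x13->0x16 len=3 : 0d 18 4e
query mem[0x0a]=0xf3, mem[0x06]=0xaf, mem[0x0f]=0x18

MEM[0x0a,0x06,0x0f] = f3 af 18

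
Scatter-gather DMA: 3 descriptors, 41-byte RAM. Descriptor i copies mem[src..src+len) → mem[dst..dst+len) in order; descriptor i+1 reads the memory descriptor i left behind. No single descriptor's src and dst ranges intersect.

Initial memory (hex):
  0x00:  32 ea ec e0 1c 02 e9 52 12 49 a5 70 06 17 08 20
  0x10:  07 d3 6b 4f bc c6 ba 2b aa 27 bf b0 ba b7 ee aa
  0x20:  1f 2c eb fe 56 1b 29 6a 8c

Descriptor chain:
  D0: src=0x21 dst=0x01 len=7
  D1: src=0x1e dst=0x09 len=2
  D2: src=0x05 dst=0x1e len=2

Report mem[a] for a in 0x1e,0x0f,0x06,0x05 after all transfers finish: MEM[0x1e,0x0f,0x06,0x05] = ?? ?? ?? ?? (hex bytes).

  after D0: wrote 7B at 0x01 = 2cebfe561b296a
  after D1: wrote 2B at 0x09 = eeaa
  after D2: wrote 2B at 0x1e = 1b29
query mem[0x1e]=0x1b, mem[0x0f]=0x20, mem[0x06]=0x29, mem[0x05]=0x1b

MEM[0x1e,0x0f,0x06,0x05] = 1b 20 29 1b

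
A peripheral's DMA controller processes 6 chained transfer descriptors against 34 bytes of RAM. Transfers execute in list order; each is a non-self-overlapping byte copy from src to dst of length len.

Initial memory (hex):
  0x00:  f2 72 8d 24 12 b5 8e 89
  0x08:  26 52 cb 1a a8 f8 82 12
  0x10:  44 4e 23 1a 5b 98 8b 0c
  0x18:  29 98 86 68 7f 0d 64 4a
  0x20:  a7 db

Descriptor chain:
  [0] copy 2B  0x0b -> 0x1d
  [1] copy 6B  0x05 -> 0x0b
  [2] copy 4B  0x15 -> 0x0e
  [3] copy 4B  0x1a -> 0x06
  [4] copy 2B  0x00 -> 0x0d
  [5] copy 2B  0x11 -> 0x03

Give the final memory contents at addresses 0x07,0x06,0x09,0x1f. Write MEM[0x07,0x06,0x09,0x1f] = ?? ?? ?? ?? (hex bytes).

MEM[0x07,0x06,0x09,0x1f] = 68 86 1a 4a

#0 dst[0x1d+2] := {0x1a,0xa8}
#1 dst[0x0b+6] := {0xb5,0x8e,0x89,0x26,0x52,0xcb}
#2 dst[0x0e+4] := {0x98,0x8b,0x0c,0x29}
#3 dst[0x06+4] := {0x86,0x68,0x7f,0x1a}
#4 dst[0x0d+2] := {0xf2,0x72}
#5 dst[0x03+2] := {0x29,0x23}
query mem[0x07]=0x68, mem[0x06]=0x86, mem[0x09]=0x1a, mem[0x1f]=0x4a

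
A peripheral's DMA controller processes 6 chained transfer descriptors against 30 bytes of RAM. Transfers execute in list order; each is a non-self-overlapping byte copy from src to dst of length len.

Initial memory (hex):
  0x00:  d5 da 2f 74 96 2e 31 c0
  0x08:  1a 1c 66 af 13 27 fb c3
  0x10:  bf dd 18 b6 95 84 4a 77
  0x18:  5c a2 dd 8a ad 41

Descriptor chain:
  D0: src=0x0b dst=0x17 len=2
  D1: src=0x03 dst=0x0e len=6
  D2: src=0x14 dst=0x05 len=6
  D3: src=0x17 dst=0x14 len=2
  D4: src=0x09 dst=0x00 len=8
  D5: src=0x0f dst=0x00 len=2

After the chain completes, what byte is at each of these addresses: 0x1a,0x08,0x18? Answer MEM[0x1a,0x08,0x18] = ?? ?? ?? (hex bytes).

MEM[0x1a,0x08,0x18] = dd af 13

#0 dst[0x17+2] := {0xaf,0x13}
#1 dst[0x0e+6] := {0x74,0x96,0x2e,0x31,0xc0,0x1a}
#2 dst[0x05+6] := {0x95,0x84,0x4a,0xaf,0x13,0xa2}
#3 dst[0x14+2] := {0xaf,0x13}
#4 dst[0x00+8] := {0x13,0xa2,0xaf,0x13,0x27,0x74,0x96,0x2e}
#5 dst[0x00+2] := {0x96,0x2e}
query mem[0x1a]=0xdd, mem[0x08]=0xaf, mem[0x18]=0x13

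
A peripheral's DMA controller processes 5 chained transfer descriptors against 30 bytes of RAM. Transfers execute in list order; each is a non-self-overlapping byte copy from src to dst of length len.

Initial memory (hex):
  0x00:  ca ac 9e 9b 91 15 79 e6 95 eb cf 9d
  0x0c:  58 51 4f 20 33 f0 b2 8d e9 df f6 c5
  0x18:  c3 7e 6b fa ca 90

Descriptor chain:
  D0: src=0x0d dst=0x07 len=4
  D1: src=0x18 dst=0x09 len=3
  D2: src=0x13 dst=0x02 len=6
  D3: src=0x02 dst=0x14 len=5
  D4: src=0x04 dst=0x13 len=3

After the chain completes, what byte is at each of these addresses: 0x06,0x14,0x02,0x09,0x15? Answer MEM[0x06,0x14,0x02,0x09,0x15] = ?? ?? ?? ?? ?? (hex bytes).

D0: mem[0x07..0x0a] <- [51 4f 20 33]
D1: mem[0x09..0x0b] <- [c3 7e 6b]
D2: mem[0x02..0x07] <- [8d e9 df f6 c5 c3]
D3: mem[0x14..0x18] <- [8d e9 df f6 c5]
D4: mem[0x13..0x15] <- [df f6 c5]
query mem[0x06]=0xc5, mem[0x14]=0xf6, mem[0x02]=0x8d, mem[0x09]=0xc3, mem[0x15]=0xc5

MEM[0x06,0x14,0x02,0x09,0x15] = c5 f6 8d c3 c5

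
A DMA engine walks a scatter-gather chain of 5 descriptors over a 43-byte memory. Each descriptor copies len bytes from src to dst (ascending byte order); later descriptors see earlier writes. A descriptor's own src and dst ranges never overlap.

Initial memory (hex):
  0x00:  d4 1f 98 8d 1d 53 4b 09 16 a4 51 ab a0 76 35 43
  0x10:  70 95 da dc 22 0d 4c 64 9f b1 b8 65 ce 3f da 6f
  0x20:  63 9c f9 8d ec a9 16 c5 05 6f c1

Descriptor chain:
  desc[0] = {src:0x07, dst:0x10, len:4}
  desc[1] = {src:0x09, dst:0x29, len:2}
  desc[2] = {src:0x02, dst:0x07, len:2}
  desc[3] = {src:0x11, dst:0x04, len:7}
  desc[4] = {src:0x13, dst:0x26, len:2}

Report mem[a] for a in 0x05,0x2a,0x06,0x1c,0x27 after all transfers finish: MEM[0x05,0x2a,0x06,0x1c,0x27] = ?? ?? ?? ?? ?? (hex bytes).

MEM[0x05,0x2a,0x06,0x1c,0x27] = a4 51 51 ce 22

D0: mem[0x10..0x13] <- [09 16 a4 51]
D1: mem[0x29..0x2a] <- [a4 51]
D2: mem[0x07..0x08] <- [98 8d]
D3: mem[0x04..0x0a] <- [16 a4 51 22 0d 4c 64]
D4: mem[0x26..0x27] <- [51 22]
query mem[0x05]=0xa4, mem[0x2a]=0x51, mem[0x06]=0x51, mem[0x1c]=0xce, mem[0x27]=0x22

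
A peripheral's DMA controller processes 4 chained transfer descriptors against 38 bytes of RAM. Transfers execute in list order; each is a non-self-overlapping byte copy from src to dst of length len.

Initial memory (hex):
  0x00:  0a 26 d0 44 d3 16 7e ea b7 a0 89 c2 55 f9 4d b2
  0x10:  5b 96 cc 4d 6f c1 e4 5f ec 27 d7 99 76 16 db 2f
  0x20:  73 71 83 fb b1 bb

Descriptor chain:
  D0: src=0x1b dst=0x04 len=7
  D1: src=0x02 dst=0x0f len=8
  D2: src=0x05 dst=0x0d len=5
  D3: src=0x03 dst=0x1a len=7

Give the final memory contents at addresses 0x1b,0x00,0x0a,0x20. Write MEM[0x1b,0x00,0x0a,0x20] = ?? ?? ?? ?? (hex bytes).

MEM[0x1b,0x00,0x0a,0x20] = 99 0a 71 73

  after D0: wrote 7B at 0x04 = 997616db2f7371
  after D1: wrote 8B at 0x0f = d044997616db2f73
  after D2: wrote 5B at 0x0d = 7616db2f73
  after D3: wrote 7B at 0x1a = 44997616db2f73
query mem[0x1b]=0x99, mem[0x00]=0x0a, mem[0x0a]=0x71, mem[0x20]=0x73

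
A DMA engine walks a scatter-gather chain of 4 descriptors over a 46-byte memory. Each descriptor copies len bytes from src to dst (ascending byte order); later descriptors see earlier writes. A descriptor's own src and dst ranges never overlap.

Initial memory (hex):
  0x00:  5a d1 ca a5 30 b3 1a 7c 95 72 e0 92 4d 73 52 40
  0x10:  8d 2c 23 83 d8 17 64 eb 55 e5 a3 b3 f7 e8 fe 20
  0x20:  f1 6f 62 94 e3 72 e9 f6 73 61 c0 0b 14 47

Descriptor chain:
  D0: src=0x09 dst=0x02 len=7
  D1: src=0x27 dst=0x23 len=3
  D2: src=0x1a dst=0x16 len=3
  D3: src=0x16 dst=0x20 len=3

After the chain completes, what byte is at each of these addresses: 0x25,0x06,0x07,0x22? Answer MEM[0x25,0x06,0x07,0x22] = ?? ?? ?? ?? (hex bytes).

MEM[0x25,0x06,0x07,0x22] = 61 73 52 f7

  after D0: wrote 7B at 0x02 = 72e0924d735240
  after D1: wrote 3B at 0x23 = f67361
  after D2: wrote 3B at 0x16 = a3b3f7
  after D3: wrote 3B at 0x20 = a3b3f7
query mem[0x25]=0x61, mem[0x06]=0x73, mem[0x07]=0x52, mem[0x22]=0xf7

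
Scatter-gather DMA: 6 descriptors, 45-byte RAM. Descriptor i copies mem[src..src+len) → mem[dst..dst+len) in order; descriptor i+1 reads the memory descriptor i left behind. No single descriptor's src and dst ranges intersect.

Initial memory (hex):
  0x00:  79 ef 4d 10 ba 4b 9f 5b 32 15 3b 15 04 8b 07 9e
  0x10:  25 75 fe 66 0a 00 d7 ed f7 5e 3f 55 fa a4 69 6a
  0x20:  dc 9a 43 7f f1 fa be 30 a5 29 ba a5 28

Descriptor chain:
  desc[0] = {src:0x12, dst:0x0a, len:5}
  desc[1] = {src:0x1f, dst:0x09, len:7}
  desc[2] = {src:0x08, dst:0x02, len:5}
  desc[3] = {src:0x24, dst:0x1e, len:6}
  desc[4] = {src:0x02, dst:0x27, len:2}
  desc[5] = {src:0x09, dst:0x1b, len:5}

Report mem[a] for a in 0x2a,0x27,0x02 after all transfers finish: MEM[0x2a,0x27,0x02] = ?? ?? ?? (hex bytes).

[0] 0x12->0x0a len=5 : fe 66 0a 00 d7
[1] 0x1f->0x09 len=7 : 6a dc 9a 43 7f f1 fa
[2] 0x08->0x02 len=5 : 32 6a dc 9a 43
[3] 0x24->0x1e len=6 : f1 fa be 30 a5 29
[4] 0x02->0x27 len=2 : 32 6a
[5] 0x09->0x1b len=5 : 6a dc 9a 43 7f
query mem[0x2a]=0xba, mem[0x27]=0x32, mem[0x02]=0x32

MEM[0x2a,0x27,0x02] = ba 32 32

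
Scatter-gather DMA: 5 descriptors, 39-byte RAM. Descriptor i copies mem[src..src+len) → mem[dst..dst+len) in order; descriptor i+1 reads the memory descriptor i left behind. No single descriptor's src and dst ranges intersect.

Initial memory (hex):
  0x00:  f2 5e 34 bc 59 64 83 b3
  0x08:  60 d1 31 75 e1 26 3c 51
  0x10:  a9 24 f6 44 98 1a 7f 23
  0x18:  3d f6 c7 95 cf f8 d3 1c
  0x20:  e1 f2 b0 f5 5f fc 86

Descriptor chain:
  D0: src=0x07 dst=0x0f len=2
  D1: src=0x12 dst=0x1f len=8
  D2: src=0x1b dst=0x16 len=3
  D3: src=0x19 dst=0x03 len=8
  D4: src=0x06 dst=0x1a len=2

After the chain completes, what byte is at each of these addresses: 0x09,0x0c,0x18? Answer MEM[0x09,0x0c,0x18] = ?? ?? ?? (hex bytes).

MEM[0x09,0x0c,0x18] = f6 e1 f8

  after D0: wrote 2B at 0x0f = b360
  after D1: wrote 8B at 0x1f = f644981a7f233df6
  after D2: wrote 3B at 0x16 = 95cff8
  after D3: wrote 8B at 0x03 = f6c795cff8d3f644
  after D4: wrote 2B at 0x1a = cff8
query mem[0x09]=0xf6, mem[0x0c]=0xe1, mem[0x18]=0xf8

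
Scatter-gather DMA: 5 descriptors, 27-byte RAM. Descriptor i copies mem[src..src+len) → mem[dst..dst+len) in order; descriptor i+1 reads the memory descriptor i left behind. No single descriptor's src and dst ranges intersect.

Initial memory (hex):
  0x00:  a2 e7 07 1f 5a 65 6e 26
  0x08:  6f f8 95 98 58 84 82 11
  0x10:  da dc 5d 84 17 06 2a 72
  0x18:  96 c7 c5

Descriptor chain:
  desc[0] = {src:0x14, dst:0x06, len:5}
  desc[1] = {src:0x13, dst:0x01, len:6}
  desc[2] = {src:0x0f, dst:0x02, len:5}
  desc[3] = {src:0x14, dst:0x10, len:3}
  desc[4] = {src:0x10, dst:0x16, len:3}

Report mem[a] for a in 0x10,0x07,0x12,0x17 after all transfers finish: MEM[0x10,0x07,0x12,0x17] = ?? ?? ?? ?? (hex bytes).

MEM[0x10,0x07,0x12,0x17] = 17 06 2a 06

D0: mem[0x06..0x0a] <- [17 06 2a 72 96]
D1: mem[0x01..0x06] <- [84 17 06 2a 72 96]
D2: mem[0x02..0x06] <- [11 da dc 5d 84]
D3: mem[0x10..0x12] <- [17 06 2a]
D4: mem[0x16..0x18] <- [17 06 2a]
query mem[0x10]=0x17, mem[0x07]=0x06, mem[0x12]=0x2a, mem[0x17]=0x06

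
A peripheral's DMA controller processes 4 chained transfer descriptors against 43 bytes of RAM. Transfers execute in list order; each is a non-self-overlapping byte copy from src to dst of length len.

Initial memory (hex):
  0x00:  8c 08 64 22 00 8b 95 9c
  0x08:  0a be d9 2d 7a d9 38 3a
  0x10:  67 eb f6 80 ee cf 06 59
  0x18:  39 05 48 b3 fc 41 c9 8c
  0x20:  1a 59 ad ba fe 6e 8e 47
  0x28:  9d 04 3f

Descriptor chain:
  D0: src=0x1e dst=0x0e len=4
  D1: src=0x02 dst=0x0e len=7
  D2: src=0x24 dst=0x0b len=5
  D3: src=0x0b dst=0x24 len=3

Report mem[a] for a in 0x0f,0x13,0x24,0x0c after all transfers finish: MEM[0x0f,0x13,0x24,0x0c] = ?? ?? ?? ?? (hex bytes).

D0: mem[0x0e..0x11] <- [c9 8c 1a 59]
D1: mem[0x0e..0x14] <- [64 22 00 8b 95 9c 0a]
D2: mem[0x0b..0x0f] <- [fe 6e 8e 47 9d]
D3: mem[0x24..0x26] <- [fe 6e 8e]
query mem[0x0f]=0x9d, mem[0x13]=0x9c, mem[0x24]=0xfe, mem[0x0c]=0x6e

MEM[0x0f,0x13,0x24,0x0c] = 9d 9c fe 6e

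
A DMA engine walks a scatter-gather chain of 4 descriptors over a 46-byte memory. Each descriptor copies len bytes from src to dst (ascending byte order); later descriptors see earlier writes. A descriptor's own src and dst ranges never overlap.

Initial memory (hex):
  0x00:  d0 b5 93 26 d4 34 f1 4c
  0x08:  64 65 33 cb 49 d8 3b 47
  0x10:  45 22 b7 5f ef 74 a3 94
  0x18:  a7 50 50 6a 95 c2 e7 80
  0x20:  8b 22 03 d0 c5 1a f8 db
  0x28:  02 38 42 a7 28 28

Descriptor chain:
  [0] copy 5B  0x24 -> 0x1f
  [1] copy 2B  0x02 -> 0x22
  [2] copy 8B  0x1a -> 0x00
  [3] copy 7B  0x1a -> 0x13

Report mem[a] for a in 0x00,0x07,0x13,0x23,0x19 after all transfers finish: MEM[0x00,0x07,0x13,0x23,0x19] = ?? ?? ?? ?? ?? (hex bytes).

[0] 0x24->0x1f len=5 : c5 1a f8 db 02
[1] 0x02->0x22 len=2 : 93 26
[2] 0x1a->0x00 len=8 : 50 6a 95 c2 e7 c5 1a f8
[3] 0x1a->0x13 len=7 : 50 6a 95 c2 e7 c5 1a
query mem[0x00]=0x50, mem[0x07]=0xf8, mem[0x13]=0x50, mem[0x23]=0x26, mem[0x19]=0x1a

MEM[0x00,0x07,0x13,0x23,0x19] = 50 f8 50 26 1a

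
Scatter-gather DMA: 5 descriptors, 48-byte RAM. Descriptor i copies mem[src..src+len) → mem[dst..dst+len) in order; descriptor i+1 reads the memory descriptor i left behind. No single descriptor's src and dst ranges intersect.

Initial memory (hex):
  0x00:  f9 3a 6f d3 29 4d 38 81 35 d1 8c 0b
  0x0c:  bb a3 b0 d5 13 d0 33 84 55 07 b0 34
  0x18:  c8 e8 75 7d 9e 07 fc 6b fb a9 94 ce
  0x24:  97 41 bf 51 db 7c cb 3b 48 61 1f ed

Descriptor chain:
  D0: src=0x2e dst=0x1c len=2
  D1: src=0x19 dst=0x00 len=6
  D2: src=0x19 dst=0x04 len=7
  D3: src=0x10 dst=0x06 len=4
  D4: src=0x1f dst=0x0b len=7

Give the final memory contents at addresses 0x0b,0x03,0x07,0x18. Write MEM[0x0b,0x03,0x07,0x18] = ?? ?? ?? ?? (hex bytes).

MEM[0x0b,0x03,0x07,0x18] = 6b 1f d0 c8

  after D0: wrote 2B at 0x1c = 1fed
  after D1: wrote 6B at 0x00 = e8757d1fedfc
  after D2: wrote 7B at 0x04 = e8757d1fedfc6b
  after D3: wrote 4B at 0x06 = 13d03384
  after D4: wrote 7B at 0x0b = 6bfba994ce9741
query mem[0x0b]=0x6b, mem[0x03]=0x1f, mem[0x07]=0xd0, mem[0x18]=0xc8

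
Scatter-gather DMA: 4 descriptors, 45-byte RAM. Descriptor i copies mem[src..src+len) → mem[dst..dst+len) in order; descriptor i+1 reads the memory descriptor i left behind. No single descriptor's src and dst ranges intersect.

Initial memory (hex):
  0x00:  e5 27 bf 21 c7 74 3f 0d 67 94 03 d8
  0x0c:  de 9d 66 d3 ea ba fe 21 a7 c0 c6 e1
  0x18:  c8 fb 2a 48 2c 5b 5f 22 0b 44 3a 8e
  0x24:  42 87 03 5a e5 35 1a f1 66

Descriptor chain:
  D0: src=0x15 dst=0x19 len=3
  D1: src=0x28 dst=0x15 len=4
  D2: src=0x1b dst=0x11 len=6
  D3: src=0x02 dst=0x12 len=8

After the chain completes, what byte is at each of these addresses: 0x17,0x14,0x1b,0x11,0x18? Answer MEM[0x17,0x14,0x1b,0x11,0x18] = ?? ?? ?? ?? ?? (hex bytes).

MEM[0x17,0x14,0x1b,0x11,0x18] = 0d c7 e1 e1 67

#0 dst[0x19+3] := {0xc0,0xc6,0xe1}
#1 dst[0x15+4] := {0xe5,0x35,0x1a,0xf1}
#2 dst[0x11+6] := {0xe1,0x2c,0x5b,0x5f,0x22,0x0b}
#3 dst[0x12+8] := {0xbf,0x21,0xc7,0x74,0x3f,0x0d,0x67,0x94}
query mem[0x17]=0x0d, mem[0x14]=0xc7, mem[0x1b]=0xe1, mem[0x11]=0xe1, mem[0x18]=0x67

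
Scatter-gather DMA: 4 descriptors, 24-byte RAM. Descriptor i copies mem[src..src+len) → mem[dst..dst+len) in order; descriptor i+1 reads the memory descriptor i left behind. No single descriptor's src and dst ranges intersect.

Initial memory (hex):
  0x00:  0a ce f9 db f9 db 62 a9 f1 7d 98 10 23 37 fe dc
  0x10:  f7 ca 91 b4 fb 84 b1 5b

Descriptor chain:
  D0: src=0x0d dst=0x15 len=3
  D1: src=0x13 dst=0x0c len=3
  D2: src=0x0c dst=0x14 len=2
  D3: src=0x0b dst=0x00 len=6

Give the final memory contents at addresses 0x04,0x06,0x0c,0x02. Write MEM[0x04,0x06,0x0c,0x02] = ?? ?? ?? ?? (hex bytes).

#0 dst[0x15+3] := {0x37,0xfe,0xdc}
#1 dst[0x0c+3] := {0xb4,0xfb,0x37}
#2 dst[0x14+2] := {0xb4,0xfb}
#3 dst[0x00+6] := {0x10,0xb4,0xfb,0x37,0xdc,0xf7}
query mem[0x04]=0xdc, mem[0x06]=0x62, mem[0x0c]=0xb4, mem[0x02]=0xfb

MEM[0x04,0x06,0x0c,0x02] = dc 62 b4 fb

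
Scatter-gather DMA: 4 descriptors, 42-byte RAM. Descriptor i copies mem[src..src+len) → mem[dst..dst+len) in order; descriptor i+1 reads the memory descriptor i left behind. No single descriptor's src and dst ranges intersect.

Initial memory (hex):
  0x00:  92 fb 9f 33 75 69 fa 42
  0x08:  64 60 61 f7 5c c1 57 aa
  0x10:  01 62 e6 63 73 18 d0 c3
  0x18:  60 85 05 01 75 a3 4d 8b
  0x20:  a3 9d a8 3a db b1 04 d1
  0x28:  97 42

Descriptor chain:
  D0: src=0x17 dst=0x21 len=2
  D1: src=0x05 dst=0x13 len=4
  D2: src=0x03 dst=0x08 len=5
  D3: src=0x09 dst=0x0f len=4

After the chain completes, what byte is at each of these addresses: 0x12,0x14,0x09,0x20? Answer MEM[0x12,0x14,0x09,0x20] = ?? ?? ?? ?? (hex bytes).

[0] 0x17->0x21 len=2 : c3 60
[1] 0x05->0x13 len=4 : 69 fa 42 64
[2] 0x03->0x08 len=5 : 33 75 69 fa 42
[3] 0x09->0x0f len=4 : 75 69 fa 42
query mem[0x12]=0x42, mem[0x14]=0xfa, mem[0x09]=0x75, mem[0x20]=0xa3

MEM[0x12,0x14,0x09,0x20] = 42 fa 75 a3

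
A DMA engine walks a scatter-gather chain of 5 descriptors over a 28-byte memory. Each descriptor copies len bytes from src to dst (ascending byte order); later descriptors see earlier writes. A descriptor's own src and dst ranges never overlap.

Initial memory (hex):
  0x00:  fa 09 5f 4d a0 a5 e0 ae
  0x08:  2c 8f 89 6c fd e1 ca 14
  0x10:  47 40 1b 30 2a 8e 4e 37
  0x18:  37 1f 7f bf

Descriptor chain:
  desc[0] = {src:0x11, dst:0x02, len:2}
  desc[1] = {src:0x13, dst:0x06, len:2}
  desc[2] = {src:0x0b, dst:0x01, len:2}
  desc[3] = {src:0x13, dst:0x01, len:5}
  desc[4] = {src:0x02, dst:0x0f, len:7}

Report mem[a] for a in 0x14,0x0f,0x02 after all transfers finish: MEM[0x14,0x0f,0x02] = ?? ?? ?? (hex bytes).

D0: mem[0x02..0x03] <- [40 1b]
D1: mem[0x06..0x07] <- [30 2a]
D2: mem[0x01..0x02] <- [6c fd]
D3: mem[0x01..0x05] <- [30 2a 8e 4e 37]
D4: mem[0x0f..0x15] <- [2a 8e 4e 37 30 2a 2c]
query mem[0x14]=0x2a, mem[0x0f]=0x2a, mem[0x02]=0x2a

MEM[0x14,0x0f,0x02] = 2a 2a 2a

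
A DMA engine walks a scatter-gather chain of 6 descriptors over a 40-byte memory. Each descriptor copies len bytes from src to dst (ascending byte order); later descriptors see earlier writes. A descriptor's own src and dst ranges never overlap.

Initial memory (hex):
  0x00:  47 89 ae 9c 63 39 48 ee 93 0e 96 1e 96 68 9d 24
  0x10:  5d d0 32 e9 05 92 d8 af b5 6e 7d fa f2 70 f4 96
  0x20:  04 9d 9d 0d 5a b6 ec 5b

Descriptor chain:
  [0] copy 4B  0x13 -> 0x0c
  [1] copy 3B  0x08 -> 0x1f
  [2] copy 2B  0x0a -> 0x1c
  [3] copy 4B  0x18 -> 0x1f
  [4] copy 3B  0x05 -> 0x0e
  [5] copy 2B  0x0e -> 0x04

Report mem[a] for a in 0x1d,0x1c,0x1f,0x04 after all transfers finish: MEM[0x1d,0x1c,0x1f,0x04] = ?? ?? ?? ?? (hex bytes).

D0: mem[0x0c..0x0f] <- [e9 05 92 d8]
D1: mem[0x1f..0x21] <- [93 0e 96]
D2: mem[0x1c..0x1d] <- [96 1e]
D3: mem[0x1f..0x22] <- [b5 6e 7d fa]
D4: mem[0x0e..0x10] <- [39 48 ee]
D5: mem[0x04..0x05] <- [39 48]
query mem[0x1d]=0x1e, mem[0x1c]=0x96, mem[0x1f]=0xb5, mem[0x04]=0x39

MEM[0x1d,0x1c,0x1f,0x04] = 1e 96 b5 39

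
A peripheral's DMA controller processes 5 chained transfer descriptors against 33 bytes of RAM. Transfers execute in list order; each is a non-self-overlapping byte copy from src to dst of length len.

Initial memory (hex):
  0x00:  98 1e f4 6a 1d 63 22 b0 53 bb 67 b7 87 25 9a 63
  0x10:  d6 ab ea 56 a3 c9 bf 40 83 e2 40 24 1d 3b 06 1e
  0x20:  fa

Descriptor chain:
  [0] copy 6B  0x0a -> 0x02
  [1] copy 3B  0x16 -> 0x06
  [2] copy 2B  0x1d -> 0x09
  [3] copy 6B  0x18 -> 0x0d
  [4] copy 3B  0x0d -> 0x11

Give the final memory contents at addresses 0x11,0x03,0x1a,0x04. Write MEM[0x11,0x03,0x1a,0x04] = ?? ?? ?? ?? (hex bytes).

MEM[0x11,0x03,0x1a,0x04] = 83 b7 40 87

[0] 0x0a->0x02 len=6 : 67 b7 87 25 9a 63
[1] 0x16->0x06 len=3 : bf 40 83
[2] 0x1d->0x09 len=2 : 3b 06
[3] 0x18->0x0d len=6 : 83 e2 40 24 1d 3b
[4] 0x0d->0x11 len=3 : 83 e2 40
query mem[0x11]=0x83, mem[0x03]=0xb7, mem[0x1a]=0x40, mem[0x04]=0x87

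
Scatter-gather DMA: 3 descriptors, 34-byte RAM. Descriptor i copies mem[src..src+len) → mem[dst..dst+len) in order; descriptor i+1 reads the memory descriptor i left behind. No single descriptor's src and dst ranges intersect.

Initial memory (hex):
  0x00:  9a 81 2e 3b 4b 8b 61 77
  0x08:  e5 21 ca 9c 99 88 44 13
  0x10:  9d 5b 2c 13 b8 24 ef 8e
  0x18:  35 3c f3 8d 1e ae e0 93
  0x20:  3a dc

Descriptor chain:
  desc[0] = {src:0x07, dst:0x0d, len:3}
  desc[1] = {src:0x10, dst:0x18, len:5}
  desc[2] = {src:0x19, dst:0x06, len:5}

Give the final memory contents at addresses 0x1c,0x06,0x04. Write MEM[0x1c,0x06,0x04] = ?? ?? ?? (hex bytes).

MEM[0x1c,0x06,0x04] = b8 5b 4b

[0] 0x07->0x0d len=3 : 77 e5 21
[1] 0x10->0x18 len=5 : 9d 5b 2c 13 b8
[2] 0x19->0x06 len=5 : 5b 2c 13 b8 ae
query mem[0x1c]=0xb8, mem[0x06]=0x5b, mem[0x04]=0x4b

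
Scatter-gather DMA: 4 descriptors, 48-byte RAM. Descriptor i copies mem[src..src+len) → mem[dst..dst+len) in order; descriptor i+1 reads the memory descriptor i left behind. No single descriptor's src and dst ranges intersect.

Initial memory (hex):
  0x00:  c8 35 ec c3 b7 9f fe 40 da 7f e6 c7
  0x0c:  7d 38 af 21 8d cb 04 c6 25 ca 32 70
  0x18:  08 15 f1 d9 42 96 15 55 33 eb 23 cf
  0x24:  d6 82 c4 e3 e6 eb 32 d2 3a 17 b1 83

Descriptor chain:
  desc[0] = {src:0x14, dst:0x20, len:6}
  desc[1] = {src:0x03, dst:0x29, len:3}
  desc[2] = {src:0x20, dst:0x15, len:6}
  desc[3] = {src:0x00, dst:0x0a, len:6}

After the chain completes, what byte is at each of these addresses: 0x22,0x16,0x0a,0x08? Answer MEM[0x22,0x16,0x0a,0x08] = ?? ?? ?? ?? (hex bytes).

MEM[0x22,0x16,0x0a,0x08] = 32 ca c8 da

[0] 0x14->0x20 len=6 : 25 ca 32 70 08 15
[1] 0x03->0x29 len=3 : c3 b7 9f
[2] 0x20->0x15 len=6 : 25 ca 32 70 08 15
[3] 0x00->0x0a len=6 : c8 35 ec c3 b7 9f
query mem[0x22]=0x32, mem[0x16]=0xca, mem[0x0a]=0xc8, mem[0x08]=0xda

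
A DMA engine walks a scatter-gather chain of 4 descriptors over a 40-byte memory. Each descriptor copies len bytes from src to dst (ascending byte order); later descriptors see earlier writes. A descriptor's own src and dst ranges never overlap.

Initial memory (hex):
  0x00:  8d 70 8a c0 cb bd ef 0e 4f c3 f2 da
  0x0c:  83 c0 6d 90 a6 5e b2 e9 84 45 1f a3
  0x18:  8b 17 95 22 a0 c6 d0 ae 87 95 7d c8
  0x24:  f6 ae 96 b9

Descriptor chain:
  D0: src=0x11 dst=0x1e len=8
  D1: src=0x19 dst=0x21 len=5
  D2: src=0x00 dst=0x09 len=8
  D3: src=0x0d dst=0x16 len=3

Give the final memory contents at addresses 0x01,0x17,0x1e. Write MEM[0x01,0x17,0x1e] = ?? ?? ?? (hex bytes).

MEM[0x01,0x17,0x1e] = 70 bd 5e

  after D0: wrote 8B at 0x1e = 5eb2e984451fa38b
  after D1: wrote 5B at 0x21 = 179522a0c6
  after D2: wrote 8B at 0x09 = 8d708ac0cbbdef0e
  after D3: wrote 3B at 0x16 = cbbdef
query mem[0x01]=0x70, mem[0x17]=0xbd, mem[0x1e]=0x5e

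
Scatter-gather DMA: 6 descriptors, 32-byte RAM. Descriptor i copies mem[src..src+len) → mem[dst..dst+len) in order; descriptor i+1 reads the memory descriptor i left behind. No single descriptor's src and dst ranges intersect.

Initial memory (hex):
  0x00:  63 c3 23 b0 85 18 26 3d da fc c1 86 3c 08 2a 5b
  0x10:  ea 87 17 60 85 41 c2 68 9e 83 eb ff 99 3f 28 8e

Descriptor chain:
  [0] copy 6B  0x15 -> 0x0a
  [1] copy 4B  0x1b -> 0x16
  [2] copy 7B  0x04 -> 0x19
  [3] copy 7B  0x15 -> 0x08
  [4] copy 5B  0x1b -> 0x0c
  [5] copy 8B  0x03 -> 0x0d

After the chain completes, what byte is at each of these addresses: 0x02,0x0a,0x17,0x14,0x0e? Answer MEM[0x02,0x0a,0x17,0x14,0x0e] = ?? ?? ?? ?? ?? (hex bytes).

[0] 0x15->0x0a len=6 : 41 c2 68 9e 83 eb
[1] 0x1b->0x16 len=4 : ff 99 3f 28
[2] 0x04->0x19 len=7 : 85 18 26 3d da fc 41
[3] 0x15->0x08 len=7 : 41 ff 99 3f 85 18 26
[4] 0x1b->0x0c len=5 : 26 3d da fc 41
[5] 0x03->0x0d len=8 : b0 85 18 26 3d 41 ff 99
query mem[0x02]=0x23, mem[0x0a]=0x99, mem[0x17]=0x99, mem[0x14]=0x99, mem[0x0e]=0x85

MEM[0x02,0x0a,0x17,0x14,0x0e] = 23 99 99 99 85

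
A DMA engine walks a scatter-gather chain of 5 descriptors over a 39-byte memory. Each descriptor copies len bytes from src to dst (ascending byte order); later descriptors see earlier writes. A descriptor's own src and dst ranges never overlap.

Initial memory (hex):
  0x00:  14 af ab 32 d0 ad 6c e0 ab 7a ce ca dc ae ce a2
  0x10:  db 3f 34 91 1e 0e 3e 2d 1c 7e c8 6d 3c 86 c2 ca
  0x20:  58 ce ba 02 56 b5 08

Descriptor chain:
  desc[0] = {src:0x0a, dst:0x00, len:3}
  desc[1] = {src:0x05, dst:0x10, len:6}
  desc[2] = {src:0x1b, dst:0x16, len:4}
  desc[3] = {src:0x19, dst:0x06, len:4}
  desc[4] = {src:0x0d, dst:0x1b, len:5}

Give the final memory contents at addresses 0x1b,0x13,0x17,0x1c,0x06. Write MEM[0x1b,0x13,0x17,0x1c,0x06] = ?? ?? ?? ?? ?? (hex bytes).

MEM[0x1b,0x13,0x17,0x1c,0x06] = ae ab 3c ce c2

#0 dst[0x00+3] := {0xce,0xca,0xdc}
#1 dst[0x10+6] := {0xad,0x6c,0xe0,0xab,0x7a,0xce}
#2 dst[0x16+4] := {0x6d,0x3c,0x86,0xc2}
#3 dst[0x06+4] := {0xc2,0xc8,0x6d,0x3c}
#4 dst[0x1b+5] := {0xae,0xce,0xa2,0xad,0x6c}
query mem[0x1b]=0xae, mem[0x13]=0xab, mem[0x17]=0x3c, mem[0x1c]=0xce, mem[0x06]=0xc2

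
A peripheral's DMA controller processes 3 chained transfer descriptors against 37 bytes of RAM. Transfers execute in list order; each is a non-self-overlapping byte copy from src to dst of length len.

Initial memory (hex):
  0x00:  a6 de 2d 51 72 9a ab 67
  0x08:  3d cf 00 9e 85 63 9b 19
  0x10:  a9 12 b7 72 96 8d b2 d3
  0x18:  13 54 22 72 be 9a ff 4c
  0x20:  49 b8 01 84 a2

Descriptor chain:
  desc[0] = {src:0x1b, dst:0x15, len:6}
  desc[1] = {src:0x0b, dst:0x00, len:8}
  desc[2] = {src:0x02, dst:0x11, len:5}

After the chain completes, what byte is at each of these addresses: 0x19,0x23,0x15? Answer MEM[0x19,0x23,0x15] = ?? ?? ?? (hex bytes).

  after D0: wrote 6B at 0x15 = 72be9aff4c49
  after D1: wrote 8B at 0x00 = 9e85639b19a912b7
  after D2: wrote 5B at 0x11 = 639b19a912
query mem[0x19]=0x4c, mem[0x23]=0x84, mem[0x15]=0x12

MEM[0x19,0x23,0x15] = 4c 84 12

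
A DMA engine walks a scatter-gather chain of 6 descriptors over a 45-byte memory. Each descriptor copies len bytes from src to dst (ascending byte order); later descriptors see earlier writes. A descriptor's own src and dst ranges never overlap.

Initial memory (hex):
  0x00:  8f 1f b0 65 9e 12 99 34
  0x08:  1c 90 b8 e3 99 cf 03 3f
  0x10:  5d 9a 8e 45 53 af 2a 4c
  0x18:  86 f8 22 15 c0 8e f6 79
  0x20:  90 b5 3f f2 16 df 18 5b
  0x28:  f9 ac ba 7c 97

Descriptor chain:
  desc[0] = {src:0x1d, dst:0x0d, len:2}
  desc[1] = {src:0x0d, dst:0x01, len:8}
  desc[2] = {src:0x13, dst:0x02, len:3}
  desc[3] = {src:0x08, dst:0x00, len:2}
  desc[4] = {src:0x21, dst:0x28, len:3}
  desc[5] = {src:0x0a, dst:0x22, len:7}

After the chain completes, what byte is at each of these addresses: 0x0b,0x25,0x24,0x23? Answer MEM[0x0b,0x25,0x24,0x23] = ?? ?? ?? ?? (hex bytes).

[0] 0x1d->0x0d len=2 : 8e f6
[1] 0x0d->0x01 len=8 : 8e f6 3f 5d 9a 8e 45 53
[2] 0x13->0x02 len=3 : 45 53 af
[3] 0x08->0x00 len=2 : 53 90
[4] 0x21->0x28 len=3 : b5 3f f2
[5] 0x0a->0x22 len=7 : b8 e3 99 8e f6 3f 5d
query mem[0x0b]=0xe3, mem[0x25]=0x8e, mem[0x24]=0x99, mem[0x23]=0xe3

MEM[0x0b,0x25,0x24,0x23] = e3 8e 99 e3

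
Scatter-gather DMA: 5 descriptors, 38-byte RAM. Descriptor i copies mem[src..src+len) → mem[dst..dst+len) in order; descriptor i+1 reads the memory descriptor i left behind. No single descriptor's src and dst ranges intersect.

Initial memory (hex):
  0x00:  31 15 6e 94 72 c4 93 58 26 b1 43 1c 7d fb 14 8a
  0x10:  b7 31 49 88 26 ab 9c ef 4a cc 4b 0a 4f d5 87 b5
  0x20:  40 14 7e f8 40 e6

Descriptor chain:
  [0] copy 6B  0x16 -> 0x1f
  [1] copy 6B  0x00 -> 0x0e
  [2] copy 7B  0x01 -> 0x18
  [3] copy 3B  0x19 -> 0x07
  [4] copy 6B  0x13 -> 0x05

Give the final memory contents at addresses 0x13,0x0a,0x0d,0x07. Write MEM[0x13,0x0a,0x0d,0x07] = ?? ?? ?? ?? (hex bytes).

  after D0: wrote 6B at 0x1f = 9cef4acc4b0a
  after D1: wrote 6B at 0x0e = 31156e9472c4
  after D2: wrote 7B at 0x18 = 156e9472c49358
  after D3: wrote 3B at 0x07 = 6e9472
  after D4: wrote 6B at 0x05 = c426ab9cef15
query mem[0x13]=0xc4, mem[0x0a]=0x15, mem[0x0d]=0xfb, mem[0x07]=0xab

MEM[0x13,0x0a,0x0d,0x07] = c4 15 fb ab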